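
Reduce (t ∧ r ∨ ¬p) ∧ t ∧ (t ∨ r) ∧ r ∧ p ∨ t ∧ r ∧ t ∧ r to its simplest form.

t ∧ r

(t ∧ r ∨ ¬p) ∧ t ∧ (t ∨ r) ∧ r ∧ p ∨ t ∧ r ∧ t ∧ r
= (t ∧ r ∨ ¬p) ∧ t ∧ r ∧ p ∨ t ∧ r ∧ t ∧ r   (absorption)
= (t ∧ r ∨ ¬p) ∧ t ∧ r ∧ p ∨ t ∧ r   (idempotence)
= t ∧ r ∧ p ∨ t ∧ r   (absorption)
= t ∧ r   (absorption)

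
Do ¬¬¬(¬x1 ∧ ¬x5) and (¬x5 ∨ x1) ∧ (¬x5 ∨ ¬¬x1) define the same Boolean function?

No

E1: ¬¬¬(¬x1 ∧ ¬x5)
    = ¬¬(x1 ∨ x5)
    = x1 ∨ x5
E2: (¬x5 ∨ x1) ∧ (¬x5 ∨ ¬¬x1)
    = (¬x5 ∨ x1) ∧ (¬x5 ∨ x1)
    = ¬x5 ∨ x1
These differ: at x1=0, x5=0, E1 = 0 but E2 = 1.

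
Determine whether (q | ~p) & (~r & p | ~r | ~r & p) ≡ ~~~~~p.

E1: (q | ~p) & (~r & p | ~r | ~r & p)
    = (q | ~p) & (~r & p | ~r)   (absorption)
    = (q | ~p) & ~r   (absorption)
E2: ~~~~~p
    = ~~~p   (double negation)
    = ~p   (double negation)
These differ: at p=0, q=0, r=1, E1 = 0 but E2 = 1.

No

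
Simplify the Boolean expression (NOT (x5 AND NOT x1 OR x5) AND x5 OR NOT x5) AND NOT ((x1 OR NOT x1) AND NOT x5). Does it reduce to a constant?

FALSE

(NOT (x5 AND NOT x1 OR x5) AND x5 OR NOT x5) AND NOT ((x1 OR NOT x1) AND NOT x5)
= (NOT (x5 AND NOT x1 OR x5) AND x5 OR NOT x5) AND NOT NOT x5   — complement / identity
= (NOT x5 AND x5 OR NOT x5) AND NOT NOT x5   — absorption
= NOT x5 AND NOT NOT x5   — complement / identity
= NOT x5 AND x5   — double negation
= FALSE   — complement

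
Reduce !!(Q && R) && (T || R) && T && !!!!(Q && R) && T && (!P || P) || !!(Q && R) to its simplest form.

!!(Q && R) && (T || R) && T && !!!!(Q && R) && T && (!P || P) || !!(Q && R)
= !!(Q && R) && T && !!!!(Q && R) && T && (!P || P) || !!(Q && R)   (absorption)
= !!(Q && R) && T && !!(Q && R) && T && (!P || P) || !!(Q && R)   (double negation)
= !!(Q && R) && T && !!(Q && R) && T || !!(Q && R)   (complement / identity)
= !!(Q && R) && T || !!(Q && R)   (idempotence)
= !!(Q && R)   (absorption)
= Q && R   (double negation)

Q && R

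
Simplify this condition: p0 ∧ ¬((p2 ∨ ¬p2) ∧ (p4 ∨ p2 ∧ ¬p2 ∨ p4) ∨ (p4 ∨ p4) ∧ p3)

p0 ∧ ¬p4

p0 ∧ ¬((p2 ∨ ¬p2) ∧ (p4 ∨ p2 ∧ ¬p2 ∨ p4) ∨ (p4 ∨ p4) ∧ p3)
= p0 ∧ ¬((p2 ∨ ¬p2) ∧ (p4 ∨ p4) ∨ (p4 ∨ p4) ∧ p3)   — complement / identity
= p0 ∧ ¬(p4 ∨ p4 ∨ (p4 ∨ p4) ∧ p3)   — complement / identity
= p0 ∧ ¬(p4 ∨ p4)   — absorption
= p0 ∧ ¬p4   — idempotence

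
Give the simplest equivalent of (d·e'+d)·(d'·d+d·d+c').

d

(d·e'+d)·(d'·d+d·d+c')
= (d·e'+d)·(d+c')   (distribution)
= d·(d+c')   (absorption)
= d   (absorption)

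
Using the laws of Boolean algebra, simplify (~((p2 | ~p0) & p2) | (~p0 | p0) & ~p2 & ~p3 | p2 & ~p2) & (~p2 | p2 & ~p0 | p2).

~p2

(~((p2 | ~p0) & p2) | (~p0 | p0) & ~p2 & ~p3 | p2 & ~p2) & (~p2 | p2 & ~p0 | p2)
= (~((p2 | ~p0) & p2) | ~p2 & ~p3 | p2 & ~p2) & (~p2 | p2 & ~p0 | p2)   [complement / identity]
= (~((p2 | ~p0) & p2) | ~p2 & ~p3) & (~p2 | p2 & ~p0 | p2)   [complement / identity]
= (~((p2 | ~p0) & p2) | ~p2 & ~p3) & (~p2 | p2)   [absorption]
= ~((p2 | ~p0) & p2) | ~p2 & ~p3   [complement / identity]
= ~p2 | ~p2 & ~p3   [absorption]
= ~p2   [absorption]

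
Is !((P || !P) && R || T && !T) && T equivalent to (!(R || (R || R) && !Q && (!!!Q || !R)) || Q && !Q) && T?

Yes

E1: !((P || !P) && R || T && !T) && T
    = !(R || T && !T) && T
    = !R && T
E2: (!(R || (R || R) && !Q && (!!!Q || !R)) || Q && !Q) && T
    = (!(R || (R || R) && !Q && (!Q || !R)) || Q && !Q) && T
    = (!(R || R && !Q && (!Q || !R)) || Q && !Q) && T
    = (!(R || R && !Q) || Q && !Q) && T
    = !(R || R && !Q) && T
    = !R && T
Both reduce to !R && T, so they are equivalent.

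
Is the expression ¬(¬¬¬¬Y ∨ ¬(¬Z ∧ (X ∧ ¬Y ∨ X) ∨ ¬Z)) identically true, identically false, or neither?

¬(¬¬¬¬Y ∨ ¬(¬Z ∧ (X ∧ ¬Y ∨ X) ∨ ¬Z))
= ¬(¬¬¬¬Y ∨ ¬(¬Z ∧ X ∨ ¬Z))
= ¬¬¬Y ∧ (¬Z ∧ X ∨ ¬Z)
= ¬Y ∧ (¬Z ∧ X ∨ ¬Z)
= ¬Y ∧ ¬Z
This depends on Y, Z, so it is not a constant.

neither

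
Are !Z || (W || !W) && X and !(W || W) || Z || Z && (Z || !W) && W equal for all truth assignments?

No

E1: !Z || (W || !W) && X
    = !Z || X
E2: !(W || W) || Z || Z && (Z || !W) && W
    = !(W || W) || Z || Z && W
    = !(W || W) || Z
    = !W || Z
These differ: at W=1, X=0, Z=0, E1 = 1 but E2 = 0.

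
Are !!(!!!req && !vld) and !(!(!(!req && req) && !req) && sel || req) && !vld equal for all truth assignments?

E1: !!(!!!req && !vld)
    = !!!req && !vld   — double negation
    = !req && !vld   — double negation
E2: !(!(!(!req && req) && !req) && sel || req) && !vld
    = !((!req && req || req) && sel || req) && !vld   — De Morgan
    = !(req && sel || req) && !vld   — complement / identity
    = !req && !vld   — absorption
Both reduce to !req && !vld, so they are equivalent.

Yes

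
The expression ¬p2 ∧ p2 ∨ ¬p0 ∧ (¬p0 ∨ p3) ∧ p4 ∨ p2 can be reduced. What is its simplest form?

¬p0 ∧ p4 ∨ p2

¬p2 ∧ p2 ∨ ¬p0 ∧ (¬p0 ∨ p3) ∧ p4 ∨ p2
= ¬p0 ∧ (¬p0 ∨ p3) ∧ p4 ∨ p2   [complement / identity]
= ¬p0 ∧ p4 ∨ p2   [absorption]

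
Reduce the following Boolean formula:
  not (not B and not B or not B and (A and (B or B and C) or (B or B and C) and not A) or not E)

not (not B and not B or not B and (A and (B or B and C) or (B or B and C) and not A) or not E)
= not (not B and not B or not B and (B or B and C) or not E)
= not (not B and not B or not B and B or not E)
= not (not B or not E)
= B and E

B and E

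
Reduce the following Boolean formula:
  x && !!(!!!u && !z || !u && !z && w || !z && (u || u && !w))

x && !z

x && !!(!!!u && !z || !u && !z && w || !z && (u || u && !w))
= x && (!!!u && !z || !u && !z && w || !z && (u || u && !w))
= x && (!u && !z || !u && !z && w || !z && (u || u && !w))
= x && (!u && !z || !z && (u || u && !w))
= x && (!u && !z || !z && u)
= x && !z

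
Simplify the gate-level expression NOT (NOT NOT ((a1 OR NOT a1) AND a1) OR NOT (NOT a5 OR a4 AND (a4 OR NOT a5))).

NOT (NOT NOT ((a1 OR NOT a1) AND a1) OR NOT (NOT a5 OR a4 AND (a4 OR NOT a5)))
= NOT ((a1 OR NOT a1) AND a1) AND (NOT a5 OR a4 AND (a4 OR NOT a5))   — De Morgan
= NOT ((a1 OR NOT a1) AND a1) AND (NOT a5 OR a4)   — absorption
= NOT a1 AND (NOT a5 OR a4)   — complement / identity

NOT a1 AND (NOT a5 OR a4)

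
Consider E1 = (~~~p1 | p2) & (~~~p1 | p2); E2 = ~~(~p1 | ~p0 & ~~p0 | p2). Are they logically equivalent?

E1: (~~~p1 | p2) & (~~~p1 | p2)
    = ~~~p1 | p2   (idempotence)
    = ~p1 | p2   (double negation)
E2: ~~(~p1 | ~p0 & ~~p0 | p2)
    = ~p1 | ~p0 & ~~p0 | p2   (double negation)
    = ~p1 | ~p0 & p0 | p2   (double negation)
    = ~p1 | p2   (complement / identity)
Both reduce to ~p1 | p2, so they are equivalent.

Yes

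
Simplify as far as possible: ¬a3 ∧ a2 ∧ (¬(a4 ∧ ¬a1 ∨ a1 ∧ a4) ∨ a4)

¬a3 ∧ a2 ∧ (¬(a4 ∧ ¬a1 ∨ a1 ∧ a4) ∨ a4)
= ¬a3 ∧ a2 ∧ (¬a4 ∨ a4)   — distribution
= ¬a3 ∧ a2   — complement / identity

¬a3 ∧ a2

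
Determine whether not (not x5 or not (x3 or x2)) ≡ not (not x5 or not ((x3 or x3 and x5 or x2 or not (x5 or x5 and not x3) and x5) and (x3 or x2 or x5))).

E1: not (not x5 or not (x3 or x2))
    = x5 and (x3 or x2)   (De Morgan)
E2: not (not x5 or not ((x3 or x3 and x5 or x2 or not (x5 or x5 and not x3) and x5) and (x3 or x2 or x5)))
    = not (not x5 or not ((x3 or x3 and x5 or x2 or not x5 and x5) and (x3 or x2 or x5)))   (absorption)
    = x5 and (x3 or x3 and x5 or x2 or not x5 and x5) and (x3 or x2 or x5)   (De Morgan)
    = x5 and (x3 or x2 or not x5 and x5) and (x3 or x2 or x5)   (absorption)
    = x5 and (x3 or x2) and (x3 or x2 or x5)   (complement / identity)
    = x5 and (x3 or x2)   (absorption)
Both reduce to x5 and (x3 or x2), so they are equivalent.

Yes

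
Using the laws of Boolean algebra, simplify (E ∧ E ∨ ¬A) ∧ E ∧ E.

(E ∧ E ∨ ¬A) ∧ E ∧ E
= E ∧ E
= E

E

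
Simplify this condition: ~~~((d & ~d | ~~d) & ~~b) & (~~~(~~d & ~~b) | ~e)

~~~((d & ~d | ~~d) & ~~b) & (~~~(~~d & ~~b) | ~e)
= ~~~(~~d & ~~b) & (~~~(~~d & ~~b) | ~e)   — complement / identity
= ~~~(~~d & ~~b)   — absorption
= ~(~~d & ~~b)   — double negation
= ~d | ~b   — De Morgan

~d | ~b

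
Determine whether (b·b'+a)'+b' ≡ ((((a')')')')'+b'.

Yes

E1: (b·b'+a)'+b'
    = a'+b'   — complement / identity
E2: ((((a')')')')'+b'
    = ((a')')'+b'   — double negation
    = a'+b'   — double negation
Both reduce to a'+b', so they are equivalent.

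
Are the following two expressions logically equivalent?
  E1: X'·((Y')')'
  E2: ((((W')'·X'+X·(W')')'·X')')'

E1: X'·((Y')')'
    = X'·Y'
E2: ((((W')'·X'+X·(W')')'·X')')'
    = ((((W')')'·X')')'
    = ((W'·X')')'
    = W'·X'
These differ: at W=0, X=0, Y=1, E1 = 0 but E2 = 1.

No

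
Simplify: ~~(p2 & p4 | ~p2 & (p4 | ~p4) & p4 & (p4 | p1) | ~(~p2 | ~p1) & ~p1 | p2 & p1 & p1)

~~(p2 & p4 | ~p2 & (p4 | ~p4) & p4 & (p4 | p1) | ~(~p2 | ~p1) & ~p1 | p2 & p1 & p1)
= ~~(p2 & p4 | ~p2 & (p4 | ~p4) & p4 | ~(~p2 | ~p1) & ~p1 | p2 & p1 & p1)   — absorption
= ~~(p2 & p4 | ~p2 & p4 | ~(~p2 | ~p1) & ~p1 | p2 & p1 & p1)   — complement / identity
= ~~(p4 | ~(~p2 | ~p1) & ~p1 | p2 & p1 & p1)   — distribution
= ~~(p4 | p2 & p1 & ~p1 | p2 & p1 & p1)   — De Morgan
= ~~(p4 | p2 & p1)   — distribution
= p4 | p2 & p1   — double negation

p4 | p2 & p1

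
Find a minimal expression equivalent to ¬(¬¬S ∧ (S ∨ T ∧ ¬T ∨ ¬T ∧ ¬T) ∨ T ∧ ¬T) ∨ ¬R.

¬(¬¬S ∧ (S ∨ T ∧ ¬T ∨ ¬T ∧ ¬T) ∨ T ∧ ¬T) ∨ ¬R
= ¬(¬¬S ∧ (S ∨ T ∧ ¬T ∨ ¬T ∧ ¬T)) ∨ ¬R   [complement / identity]
= ¬(S ∧ (S ∨ T ∧ ¬T ∨ ¬T ∧ ¬T)) ∨ ¬R   [double negation]
= ¬(S ∧ (S ∨ ¬T)) ∨ ¬R   [distribution]
= ¬S ∨ ¬R   [absorption]

¬S ∨ ¬R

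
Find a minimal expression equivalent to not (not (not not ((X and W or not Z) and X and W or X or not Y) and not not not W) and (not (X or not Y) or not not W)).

(X or not Y) and not W

not (not (not not ((X and W or not Z) and X and W or X or not Y) and not not not W) and (not (X or not Y) or not not W))
= not (not (not not (X and W or X or not Y) and not not not W) and (not (X or not Y) or not not W))
= not ((not (X and W or X or not Y) or not not W) and (not (X or not Y) or not not W))
= not ((not (X or not Y) or not not W) and (not (X or not Y) or not not W))
= not (not (X or not Y) or not not W)
= (X or not Y) and not W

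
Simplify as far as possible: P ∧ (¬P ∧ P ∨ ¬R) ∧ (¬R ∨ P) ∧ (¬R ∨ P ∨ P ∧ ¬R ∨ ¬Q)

P ∧ ¬R

P ∧ (¬P ∧ P ∨ ¬R) ∧ (¬R ∨ P) ∧ (¬R ∨ P ∨ P ∧ ¬R ∨ ¬Q)
= P ∧ (¬P ∧ P ∨ ¬R) ∧ (¬R ∨ P) ∧ (¬R ∨ P ∨ ¬Q)
= P ∧ ¬R ∧ (¬R ∨ P) ∧ (¬R ∨ P ∨ ¬Q)
= P ∧ ¬R ∧ (¬R ∨ P)
= P ∧ ¬R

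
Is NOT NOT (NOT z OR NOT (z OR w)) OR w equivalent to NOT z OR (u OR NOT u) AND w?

E1: NOT NOT (NOT z OR NOT (z OR w)) OR w
    = NOT (z AND (z OR w)) OR w   — De Morgan
    = NOT z OR w   — absorption
E2: NOT z OR (u OR NOT u) AND w
    = NOT z OR w   — complement / identity
Both reduce to NOT z OR w, so they are equivalent.

Yes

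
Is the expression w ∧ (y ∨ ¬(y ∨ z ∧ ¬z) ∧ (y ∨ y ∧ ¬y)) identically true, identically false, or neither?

neither

w ∧ (y ∨ ¬(y ∨ z ∧ ¬z) ∧ (y ∨ y ∧ ¬y))
= w ∧ (y ∨ ¬y ∧ (y ∨ y ∧ ¬y))   [complement / identity]
= w ∧ (y ∨ ¬y ∧ y)   [complement / identity]
= w ∧ y   [complement / identity]
This depends on w, y, so it is not a constant.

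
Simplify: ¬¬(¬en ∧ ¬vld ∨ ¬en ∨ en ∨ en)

¬¬(¬en ∧ ¬vld ∨ ¬en ∨ en ∨ en)
= ¬en ∧ ¬vld ∨ ¬en ∨ en ∨ en
= ¬en ∨ en ∨ en
= ¬en ∨ en
= True

True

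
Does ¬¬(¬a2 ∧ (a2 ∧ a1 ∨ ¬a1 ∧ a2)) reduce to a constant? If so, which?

yes, False

¬¬(¬a2 ∧ (a2 ∧ a1 ∨ ¬a1 ∧ a2))
= ¬¬(¬a2 ∧ a2)   (distribution)
= ¬a2 ∧ a2   (double negation)
= False   (complement)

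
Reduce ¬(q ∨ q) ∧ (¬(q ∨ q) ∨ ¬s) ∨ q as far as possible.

True

¬(q ∨ q) ∧ (¬(q ∨ q) ∨ ¬s) ∨ q
= ¬(q ∨ q) ∨ q   (absorption)
= ¬q ∨ q   (idempotence)
= True   (complement)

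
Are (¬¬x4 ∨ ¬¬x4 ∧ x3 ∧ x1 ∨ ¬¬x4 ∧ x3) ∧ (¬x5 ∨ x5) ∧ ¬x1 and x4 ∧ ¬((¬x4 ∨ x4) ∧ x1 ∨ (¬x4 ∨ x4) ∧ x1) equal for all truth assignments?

E1: (¬¬x4 ∨ ¬¬x4 ∧ x3 ∧ x1 ∨ ¬¬x4 ∧ x3) ∧ (¬x5 ∨ x5) ∧ ¬x1
    = (¬¬x4 ∨ ¬¬x4 ∧ x3) ∧ (¬x5 ∨ x5) ∧ ¬x1   — absorption
    = (¬¬x4 ∨ ¬¬x4 ∧ x3) ∧ ¬x1   — complement / identity
    = ¬¬x4 ∧ ¬x1   — absorption
    = x4 ∧ ¬x1   — double negation
E2: x4 ∧ ¬((¬x4 ∨ x4) ∧ x1 ∨ (¬x4 ∨ x4) ∧ x1)
    = x4 ∧ ¬((¬x4 ∨ x4) ∧ x1)   — idempotence
    = x4 ∧ ¬x1   — complement / identity
Both reduce to x4 ∧ ¬x1, so they are equivalent.

Yes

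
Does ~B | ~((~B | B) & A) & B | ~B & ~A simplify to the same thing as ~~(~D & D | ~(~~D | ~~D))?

No

E1: ~B | ~((~B | B) & A) & B | ~B & ~A
    = ~B | ~A & B | ~B & ~A   (complement / identity)
    = ~B | ~A   (distribution)
E2: ~~(~D & D | ~(~~D | ~~D))
    = ~D & D | ~(~~D | ~~D)   (double negation)
    = ~D & D | ~D & ~D   (De Morgan)
    = ~D   (distribution)
These differ: at A=0, B=0, D=1, E1 = 1 but E2 = 0.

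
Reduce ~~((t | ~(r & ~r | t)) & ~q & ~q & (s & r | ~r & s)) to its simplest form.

~~((t | ~(r & ~r | t)) & ~q & ~q & (s & r | ~r & s))
= (t | ~(r & ~r | t)) & ~q & ~q & (s & r | ~r & s)
= (t | ~t) & ~q & ~q & (s & r | ~r & s)
= ~q & ~q & (s & r | ~r & s)
= ~q & (s & r | ~r & s)
= ~q & s

~q & s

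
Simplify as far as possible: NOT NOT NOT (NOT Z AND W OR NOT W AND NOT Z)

Z

NOT NOT NOT (NOT Z AND W OR NOT W AND NOT Z)
= NOT NOT NOT NOT Z
= NOT NOT Z
= Z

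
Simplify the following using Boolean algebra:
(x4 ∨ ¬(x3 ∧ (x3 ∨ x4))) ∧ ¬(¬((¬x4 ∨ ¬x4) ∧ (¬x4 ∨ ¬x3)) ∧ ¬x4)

x4 ∨ ¬x3

(x4 ∨ ¬(x3 ∧ (x3 ∨ x4))) ∧ ¬(¬((¬x4 ∨ ¬x4) ∧ (¬x4 ∨ ¬x3)) ∧ ¬x4)
= (x4 ∨ ¬(x3 ∧ (x3 ∨ x4))) ∧ ¬(¬(¬x4 ∧ (¬x4 ∨ ¬x3)) ∧ ¬x4)   (idempotence)
= (x4 ∨ ¬(x3 ∧ (x3 ∨ x4))) ∧ (¬x4 ∧ (¬x4 ∨ ¬x3) ∨ x4)   (De Morgan)
= (x4 ∨ ¬x3) ∧ (¬x4 ∧ (¬x4 ∨ ¬x3) ∨ x4)   (absorption)
= (x4 ∨ ¬x3) ∧ (¬x4 ∨ x4)   (absorption)
= x4 ∨ ¬x3   (complement / identity)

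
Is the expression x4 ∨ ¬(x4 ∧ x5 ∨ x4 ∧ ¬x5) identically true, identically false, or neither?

x4 ∨ ¬(x4 ∧ x5 ∨ x4 ∧ ¬x5)
= x4 ∨ ¬x4
= True

identically true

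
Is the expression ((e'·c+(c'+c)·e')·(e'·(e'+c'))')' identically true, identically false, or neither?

((e'·c+(c'+c)·e')·(e'·(e'+c'))')'
= ((e'·c+e')·(e'·(e'+c'))')'   [complement / identity]
= (e'·(e'·(e'+c'))')'   [absorption]
= e+e'·(e'+c')   [De Morgan]
= e+e'   [absorption]
= 1   [complement]

identically true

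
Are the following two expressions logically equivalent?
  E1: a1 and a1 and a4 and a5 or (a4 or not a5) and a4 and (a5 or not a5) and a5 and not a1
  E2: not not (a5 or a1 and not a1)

E1: a1 and a1 and a4 and a5 or (a4 or not a5) and a4 and (a5 or not a5) and a5 and not a1
    = a1 and a4 and a5 or (a4 or not a5) and a4 and (a5 or not a5) and a5 and not a1   (idempotence)
    = a1 and a4 and a5 or (a4 or not a5) and a4 and a5 and not a1   (complement / identity)
    = a1 and a4 and a5 or a4 and a5 and not a1   (absorption)
    = a4 and a5   (distribution)
E2: not not (a5 or a1 and not a1)
    = not not a5   (complement / identity)
    = a5   (double negation)
These differ: at a1=1, a4=0, a5=1, E1 = 0 but E2 = 1.

No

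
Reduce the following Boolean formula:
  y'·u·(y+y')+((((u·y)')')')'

y'·u·(y+y')+((((u·y)')')')'
= y'·u·(y+y')+((u·y)')'
= y'·u+((u·y)')'
= y'·u+u·y
= u

u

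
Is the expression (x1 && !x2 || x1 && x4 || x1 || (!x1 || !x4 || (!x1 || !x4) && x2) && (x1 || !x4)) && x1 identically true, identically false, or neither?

neither

(x1 && !x2 || x1 && x4 || x1 || (!x1 || !x4 || (!x1 || !x4) && x2) && (x1 || !x4)) && x1
= (x1 && !x2 || x1 && x4 || x1 || (!x1 || !x4) && (x1 || !x4)) && x1   (absorption)
= (x1 && !x2 || x1 && x4 || x1 || !x1 && x1 || !x4) && x1   (distribution)
= (x1 && !x2 || x1 && x4 || x1 || !x4) && x1   (complement / identity)
= (x1 && !x2 || x1 || !x4) && x1   (absorption)
= (x1 || !x4) && x1   (absorption)
= x1   (absorption)
This depends on x1, so it is not a constant.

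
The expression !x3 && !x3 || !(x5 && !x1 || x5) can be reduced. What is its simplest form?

!x3 && !x3 || !(x5 && !x1 || x5)
= !x3 && !x3 || !x5   — absorption
= !x3 || !x5   — idempotence

!x3 || !x5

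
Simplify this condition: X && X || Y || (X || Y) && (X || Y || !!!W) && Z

X || Y

X && X || Y || (X || Y) && (X || Y || !!!W) && Z
= X && X || Y || (X || Y) && (X || Y || !W) && Z
= X || Y || (X || Y) && (X || Y || !W) && Z
= X || Y || (X || Y) && Z
= X || Y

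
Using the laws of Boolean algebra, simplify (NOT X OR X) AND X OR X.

(NOT X OR X) AND X OR X
= X OR X   [complement / identity]
= X   [idempotence]

X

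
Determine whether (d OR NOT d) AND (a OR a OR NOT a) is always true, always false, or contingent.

always true

(d OR NOT d) AND (a OR a OR NOT a)
= a OR a OR NOT a   (complement / identity)
= a OR NOT a   (idempotence)
= TRUE   (complement)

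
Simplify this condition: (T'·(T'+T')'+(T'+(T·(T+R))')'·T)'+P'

(T'·(T'+T')'+(T'+(T·(T+R))')'·T)'+P'
= (T'·(T'+T')'+(T'+T')'·T)'+P'   (absorption)
= ((T'+T')')'+P'   (distribution)
= (T·T)'+P'   (De Morgan)
= T'+P'   (idempotence)

T'+P'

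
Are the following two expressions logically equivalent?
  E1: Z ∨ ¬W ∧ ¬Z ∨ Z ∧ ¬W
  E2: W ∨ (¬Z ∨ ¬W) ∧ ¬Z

No

E1: Z ∨ ¬W ∧ ¬Z ∨ Z ∧ ¬W
    = Z ∨ ¬W   — distribution
E2: W ∨ (¬Z ∨ ¬W) ∧ ¬Z
    = W ∨ ¬Z   — absorption
These differ: at W=1, Z=0, E1 = 0 but E2 = 1.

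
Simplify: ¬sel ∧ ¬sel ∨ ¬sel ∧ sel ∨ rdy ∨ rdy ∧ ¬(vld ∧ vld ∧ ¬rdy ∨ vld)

¬sel ∨ rdy

¬sel ∧ ¬sel ∨ ¬sel ∧ sel ∨ rdy ∨ rdy ∧ ¬(vld ∧ vld ∧ ¬rdy ∨ vld)
= ¬sel ∧ ¬sel ∨ ¬sel ∧ sel ∨ rdy ∨ rdy ∧ ¬(vld ∧ ¬rdy ∨ vld)   (idempotence)
= ¬sel ∧ ¬sel ∨ ¬sel ∧ sel ∨ rdy ∨ rdy ∧ ¬vld   (absorption)
= ¬sel ∧ ¬sel ∨ ¬sel ∧ sel ∨ rdy   (absorption)
= ¬sel ∨ rdy   (distribution)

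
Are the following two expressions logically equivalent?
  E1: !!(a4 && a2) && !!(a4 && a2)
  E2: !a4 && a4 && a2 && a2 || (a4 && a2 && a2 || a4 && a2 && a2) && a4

Yes

E1: !!(a4 && a2) && !!(a4 && a2)
    = !!(a4 && a2)   [idempotence]
    = a4 && a2   [double negation]
E2: !a4 && a4 && a2 && a2 || (a4 && a2 && a2 || a4 && a2 && a2) && a4
    = !a4 && a4 && a2 && a2 || a4 && a2 && a2 && a4   [idempotence]
    = a4 && a2 && a2   [distribution]
    = a4 && a2   [idempotence]
Both reduce to a4 && a2, so they are equivalent.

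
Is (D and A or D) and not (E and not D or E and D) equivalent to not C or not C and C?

No

E1: (D and A or D) and not (E and not D or E and D)
    = (D and A or D) and not E   (distribution)
    = D and not E   (absorption)
E2: not C or not C and C
    = not C   (complement / identity)
These differ: at A=0, C=1, D=1, E=0, E1 = 1 but E2 = 0.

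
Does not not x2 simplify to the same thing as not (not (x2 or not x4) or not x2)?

Yes

E1: not not x2
    = x2   (double negation)
E2: not (not (x2 or not x4) or not x2)
    = (x2 or not x4) and x2   (De Morgan)
    = x2   (absorption)
Both reduce to x2, so they are equivalent.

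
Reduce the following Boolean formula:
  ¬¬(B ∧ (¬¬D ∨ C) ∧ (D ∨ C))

¬¬(B ∧ (¬¬D ∨ C) ∧ (D ∨ C))
= ¬¬(B ∧ (D ∨ C) ∧ (D ∨ C))   — double negation
= B ∧ (D ∨ C) ∧ (D ∨ C)   — double negation
= B ∧ (D ∨ C)   — idempotence

B ∧ (D ∨ C)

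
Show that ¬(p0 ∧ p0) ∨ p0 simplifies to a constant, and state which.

¬(p0 ∧ p0) ∨ p0
= ¬p0 ∨ p0
= True

True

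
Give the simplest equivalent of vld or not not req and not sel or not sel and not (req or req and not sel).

vld or not sel

vld or not not req and not sel or not sel and not (req or req and not sel)
= vld or req and not sel or not sel and not (req or req and not sel)   (double negation)
= vld or req and not sel or not sel and not req   (absorption)
= vld or not sel   (distribution)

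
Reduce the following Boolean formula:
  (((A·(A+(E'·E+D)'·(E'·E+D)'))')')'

A'

(((A·(A+(E'·E+D)'·(E'·E+D)'))')')'
= (((A·(A+(E'·E+D)'))')')'   [idempotence]
= (((A·(A+D'))')')'   [complement / identity]
= ((A')')'   [absorption]
= A'   [double negation]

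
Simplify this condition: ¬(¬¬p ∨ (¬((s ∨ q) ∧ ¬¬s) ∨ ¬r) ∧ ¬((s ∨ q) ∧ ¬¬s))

¬(¬¬p ∨ (¬((s ∨ q) ∧ ¬¬s) ∨ ¬r) ∧ ¬((s ∨ q) ∧ ¬¬s))
= ¬(¬¬p ∨ ¬((s ∨ q) ∧ ¬¬s))   (absorption)
= ¬(¬¬p ∨ ¬((s ∨ q) ∧ s))   (double negation)
= ¬p ∧ (s ∨ q) ∧ s   (De Morgan)
= ¬p ∧ s   (absorption)

¬p ∧ s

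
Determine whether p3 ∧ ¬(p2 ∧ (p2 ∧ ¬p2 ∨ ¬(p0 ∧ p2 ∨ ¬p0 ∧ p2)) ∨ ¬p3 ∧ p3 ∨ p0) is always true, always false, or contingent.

contingent

p3 ∧ ¬(p2 ∧ (p2 ∧ ¬p2 ∨ ¬(p0 ∧ p2 ∨ ¬p0 ∧ p2)) ∨ ¬p3 ∧ p3 ∨ p0)
= p3 ∧ ¬(p2 ∧ ¬(p0 ∧ p2 ∨ ¬p0 ∧ p2) ∨ ¬p3 ∧ p3 ∨ p0)   (complement / identity)
= p3 ∧ ¬(p2 ∧ ¬p2 ∨ ¬p3 ∧ p3 ∨ p0)   (distribution)
= p3 ∧ ¬(p2 ∧ ¬p2 ∨ p0)   (complement / identity)
= p3 ∧ ¬p0   (complement / identity)
This depends on p0, p3, so it is not a constant.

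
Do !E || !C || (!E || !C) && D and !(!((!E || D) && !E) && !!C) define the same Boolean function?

Yes

E1: !E || !C || (!E || !C) && D
    = !E || !C   — absorption
E2: !(!((!E || D) && !E) && !!C)
    = !(!!E && !!C)   — absorption
    = !E || !C   — De Morgan
Both reduce to !E || !C, so they are equivalent.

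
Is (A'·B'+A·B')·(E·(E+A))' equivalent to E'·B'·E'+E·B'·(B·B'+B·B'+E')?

E1: (A'·B'+A·B')·(E·(E+A))'
    = (A'·B'+A·B')·E'
    = B'·E'
E2: E'·B'·E'+E·B'·(B·B'+B·B'+E')
    = E'·B'·E'+E·B'·(B·B'+E')
    = E'·B'·E'+E·B'·E'
    = B'·E'
Both reduce to B'·E', so they are equivalent.

Yes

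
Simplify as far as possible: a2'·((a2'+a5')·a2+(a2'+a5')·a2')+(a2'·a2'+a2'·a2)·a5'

a2'

a2'·((a2'+a5')·a2+(a2'+a5')·a2')+(a2'·a2'+a2'·a2)·a5'
= a2'·(a2'+a5')+(a2'·a2'+a2'·a2)·a5'   (distribution)
= a2'·(a2'+a5')+a2'·a5'   (distribution)
= a2'+a2'·a5'   (absorption)
= a2'   (absorption)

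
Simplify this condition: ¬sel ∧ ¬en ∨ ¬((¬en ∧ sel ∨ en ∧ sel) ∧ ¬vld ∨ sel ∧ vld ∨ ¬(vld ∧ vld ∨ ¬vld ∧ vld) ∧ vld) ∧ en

¬sel

¬sel ∧ ¬en ∨ ¬((¬en ∧ sel ∨ en ∧ sel) ∧ ¬vld ∨ sel ∧ vld ∨ ¬(vld ∧ vld ∨ ¬vld ∧ vld) ∧ vld) ∧ en
= ¬sel ∧ ¬en ∨ ¬(sel ∧ ¬vld ∨ sel ∧ vld ∨ ¬(vld ∧ vld ∨ ¬vld ∧ vld) ∧ vld) ∧ en   [distribution]
= ¬sel ∧ ¬en ∨ ¬(sel ∨ ¬(vld ∧ vld ∨ ¬vld ∧ vld) ∧ vld) ∧ en   [distribution]
= ¬sel ∧ ¬en ∨ ¬(sel ∨ ¬vld ∧ vld) ∧ en   [distribution]
= ¬sel ∧ ¬en ∨ ¬sel ∧ en   [complement / identity]
= ¬sel   [distribution]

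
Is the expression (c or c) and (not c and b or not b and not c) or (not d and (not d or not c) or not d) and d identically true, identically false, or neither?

(c or c) and (not c and b or not b and not c) or (not d and (not d or not c) or not d) and d
= (c or c) and not c or (not d and (not d or not c) or not d) and d   [distribution]
= (c or c) and not c or (not d or not d) and d   [absorption]
= c and not c or (not d or not d) and d   [idempotence]
= c and not c or not d and d   [idempotence]
= c and not c   [complement / identity]
= False   [complement]

identically false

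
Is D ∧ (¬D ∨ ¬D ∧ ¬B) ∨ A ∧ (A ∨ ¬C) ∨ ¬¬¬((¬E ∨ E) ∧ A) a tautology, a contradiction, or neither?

tautology

D ∧ (¬D ∨ ¬D ∧ ¬B) ∨ A ∧ (A ∨ ¬C) ∨ ¬¬¬((¬E ∨ E) ∧ A)
= D ∧ ¬D ∨ A ∧ (A ∨ ¬C) ∨ ¬¬¬((¬E ∨ E) ∧ A)
= D ∧ ¬D ∨ A ∨ ¬¬¬((¬E ∨ E) ∧ A)
= D ∧ ¬D ∨ A ∨ ¬((¬E ∨ E) ∧ A)
= A ∨ ¬((¬E ∨ E) ∧ A)
= A ∨ ¬A
= True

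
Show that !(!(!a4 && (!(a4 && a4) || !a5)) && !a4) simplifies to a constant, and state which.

true

!(!(!a4 && (!(a4 && a4) || !a5)) && !a4)
= !(!(!a4 && (!a4 || !a5)) && !a4)   — idempotence
= !(!!a4 && !a4)   — absorption
= !a4 || a4   — De Morgan
= true   — complement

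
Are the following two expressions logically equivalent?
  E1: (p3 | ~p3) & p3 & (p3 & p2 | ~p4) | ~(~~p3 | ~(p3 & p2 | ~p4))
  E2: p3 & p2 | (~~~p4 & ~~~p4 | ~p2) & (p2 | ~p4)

E1: (p3 | ~p3) & p3 & (p3 & p2 | ~p4) | ~(~~p3 | ~(p3 & p2 | ~p4))
    = p3 & (p3 & p2 | ~p4) | ~(~~p3 | ~(p3 & p2 | ~p4))
    = p3 & (p3 & p2 | ~p4) | ~p3 & (p3 & p2 | ~p4)
    = p3 & p2 | ~p4
E2: p3 & p2 | (~~~p4 & ~~~p4 | ~p2) & (p2 | ~p4)
    = p3 & p2 | (~~~p4 | ~p2) & (p2 | ~p4)
    = p3 & p2 | (~p4 | ~p2) & (p2 | ~p4)
    = p3 & p2 | ~p4 | ~p2 & p2
    = p3 & p2 | ~p4
Both reduce to p3 & p2 | ~p4, so they are equivalent.

Yes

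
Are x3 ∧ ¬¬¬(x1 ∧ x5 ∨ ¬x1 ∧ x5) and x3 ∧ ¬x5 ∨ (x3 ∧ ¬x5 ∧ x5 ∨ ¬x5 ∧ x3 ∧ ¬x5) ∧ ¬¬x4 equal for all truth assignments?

Yes

E1: x3 ∧ ¬¬¬(x1 ∧ x5 ∨ ¬x1 ∧ x5)
    = x3 ∧ ¬¬¬x5
    = x3 ∧ ¬x5
E2: x3 ∧ ¬x5 ∨ (x3 ∧ ¬x5 ∧ x5 ∨ ¬x5 ∧ x3 ∧ ¬x5) ∧ ¬¬x4
    = x3 ∧ ¬x5 ∨ (x3 ∧ ¬x5 ∧ x5 ∨ ¬x5 ∧ x3 ∧ ¬x5) ∧ x4
    = x3 ∧ ¬x5 ∨ x3 ∧ ¬x5 ∧ x4
    = x3 ∧ ¬x5
Both reduce to x3 ∧ ¬x5, so they are equivalent.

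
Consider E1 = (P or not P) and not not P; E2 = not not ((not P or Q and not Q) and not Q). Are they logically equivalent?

E1: (P or not P) and not not P
    = (P or not P) and P   (double negation)
    = P   (complement / identity)
E2: not not ((not P or Q and not Q) and not Q)
    = not not (not P and not Q)   (complement / identity)
    = not P and not Q   (double negation)
These differ: at P=0, Q=0, E1 = 0 but E2 = 1.

No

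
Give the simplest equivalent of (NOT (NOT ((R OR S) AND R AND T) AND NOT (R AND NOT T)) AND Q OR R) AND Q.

R AND Q

(NOT (NOT ((R OR S) AND R AND T) AND NOT (R AND NOT T)) AND Q OR R) AND Q
= (((R OR S) AND R AND T OR R AND NOT T) AND Q OR R) AND Q   [De Morgan]
= ((R AND T OR R AND NOT T) AND Q OR R) AND Q   [absorption]
= (R AND Q OR R) AND Q   [distribution]
= R AND Q   [absorption]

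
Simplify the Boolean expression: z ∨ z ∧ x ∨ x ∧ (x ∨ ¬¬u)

z ∨ z ∧ x ∨ x ∧ (x ∨ ¬¬u)
= z ∨ z ∧ x ∨ x ∧ (x ∨ u)   — double negation
= z ∨ x ∧ (x ∨ u)   — absorption
= z ∨ x   — absorption

z ∨ x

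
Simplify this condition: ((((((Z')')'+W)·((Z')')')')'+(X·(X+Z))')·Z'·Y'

Z'·Y'

((((((Z')')'+W)·((Z')')')')'+(X·(X+Z))')·Z'·Y'
= ((((Z')')'+W)·((Z')')'+(X·(X+Z))')·Z'·Y'   (double negation)
= (((Z')')'+(X·(X+Z))')·Z'·Y'   (absorption)
= (Z'+(X·(X+Z))')·Z'·Y'   (double negation)
= (Z'+X')·Z'·Y'   (absorption)
= Z'·Y'   (absorption)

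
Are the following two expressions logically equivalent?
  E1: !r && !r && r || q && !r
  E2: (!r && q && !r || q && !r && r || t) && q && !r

E1: !r && !r && r || q && !r
    = (!r && r || q) && !r   — distribution
    = q && !r   — complement / identity
E2: (!r && q && !r || q && !r && r || t) && q && !r
    = (q && !r || t) && q && !r   — distribution
    = q && !r   — absorption
Both reduce to q && !r, so they are equivalent.

Yes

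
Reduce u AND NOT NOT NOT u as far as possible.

u AND NOT NOT NOT u
= u AND NOT u   (double negation)
= FALSE   (complement)

FALSE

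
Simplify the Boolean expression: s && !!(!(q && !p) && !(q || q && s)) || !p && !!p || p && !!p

s && !q || p

s && !!(!(q && !p) && !(q || q && s)) || !p && !!p || p && !!p
= s && !!(!(q && !p) && !q) || !p && !!p || p && !!p   (absorption)
= s && !!(!(q && !p) && !q) || !!p   (distribution)
= s && !(q && !p || q) || !!p   (De Morgan)
= s && !(q && !p || q) || p   (double negation)
= s && !q || p   (absorption)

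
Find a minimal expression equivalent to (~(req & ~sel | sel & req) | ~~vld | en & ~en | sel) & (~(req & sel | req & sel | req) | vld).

(~(req & ~sel | sel & req) | ~~vld | en & ~en | sel) & (~(req & sel | req & sel | req) | vld)
= (~(req & ~sel | sel & req) | ~~vld | en & ~en | sel) & (~(req & sel | req) | vld)   [idempotence]
= (~(req & ~sel | sel & req) | ~~vld | en & ~en | sel) & (~req | vld)   [absorption]
= (~(req & ~sel | sel & req) | vld | en & ~en | sel) & (~req | vld)   [double negation]
= (~(req & ~sel | sel & req) | vld | sel) & (~req | vld)   [complement / identity]
= (~req | vld | sel) & (~req | vld)   [distribution]
= ~req | vld   [absorption]

~req | vld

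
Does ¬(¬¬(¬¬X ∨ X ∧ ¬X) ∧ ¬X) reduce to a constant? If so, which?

yes, True

¬(¬¬(¬¬X ∨ X ∧ ¬X) ∧ ¬X)
= ¬(¬¬¬¬X ∧ ¬X)   — complement / identity
= ¬(¬¬X ∧ ¬X)   — double negation
= ¬X ∨ X   — De Morgan
= True   — complement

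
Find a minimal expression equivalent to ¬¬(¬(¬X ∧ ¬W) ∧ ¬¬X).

X

¬¬(¬(¬X ∧ ¬W) ∧ ¬¬X)
= ¬(¬X ∧ ¬W ∨ ¬X)
= ¬¬X
= X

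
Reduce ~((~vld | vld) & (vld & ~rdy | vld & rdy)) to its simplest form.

~((~vld | vld) & (vld & ~rdy | vld & rdy))
= ~((~vld | vld) & vld)   (distribution)
= ~vld   (complement / identity)

~vld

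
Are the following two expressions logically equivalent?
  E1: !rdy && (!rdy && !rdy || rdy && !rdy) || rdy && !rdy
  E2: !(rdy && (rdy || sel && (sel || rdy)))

E1: !rdy && (!rdy && !rdy || rdy && !rdy) || rdy && !rdy
    = !rdy && !rdy || rdy && !rdy   — distribution
    = !rdy   — distribution
E2: !(rdy && (rdy || sel && (sel || rdy)))
    = !(rdy && (rdy || sel))   — absorption
    = !rdy   — absorption
Both reduce to !rdy, so they are equivalent.

Yes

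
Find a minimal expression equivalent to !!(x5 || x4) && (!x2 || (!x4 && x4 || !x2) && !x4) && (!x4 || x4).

(x5 || x4) && !x2

!!(x5 || x4) && (!x2 || (!x4 && x4 || !x2) && !x4) && (!x4 || x4)
= !!(x5 || x4) && (!x2 || !x2 && !x4) && (!x4 || x4)   [complement / identity]
= (x5 || x4) && (!x2 || !x2 && !x4) && (!x4 || x4)   [double negation]
= (x5 || x4) && !x2 && (!x4 || x4)   [absorption]
= (x5 || x4) && !x2   [complement / identity]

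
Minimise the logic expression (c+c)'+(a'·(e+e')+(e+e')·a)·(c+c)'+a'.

c'+a'

(c+c)'+(a'·(e+e')+(e+e')·a)·(c+c)'+a'
= (c+c)'+(e+e')·(c+c)'+a'   — distribution
= (c+c)'+(c+c)'+a'   — complement / identity
= (c+c)'+a'   — idempotence
= c'+a'   — idempotence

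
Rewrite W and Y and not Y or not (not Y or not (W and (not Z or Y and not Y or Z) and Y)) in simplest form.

W and Y

W and Y and not Y or not (not Y or not (W and (not Z or Y and not Y or Z) and Y))
= W and Y and not Y or Y and W and (not Z or Y and not Y or Z) and Y   — De Morgan
= W and Y and not Y or Y and W and (not Z or Z) and Y   — complement / identity
= W and Y and not Y or Y and W and Y   — complement / identity
= W and Y   — distribution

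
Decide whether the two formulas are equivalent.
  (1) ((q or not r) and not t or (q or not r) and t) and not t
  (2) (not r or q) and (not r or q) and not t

E1: ((q or not r) and not t or (q or not r) and t) and not t
    = (q or not r) and not t   — distribution
E2: (not r or q) and (not r or q) and not t
    = (q or not r and not r) and not t   — distribution
    = (q or not r) and not t   — idempotence
Both reduce to (q or not r) and not t, so they are equivalent.

Yes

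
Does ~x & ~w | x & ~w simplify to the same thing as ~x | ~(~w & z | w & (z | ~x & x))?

E1: ~x & ~w | x & ~w
    = ~w   (distribution)
E2: ~x | ~(~w & z | w & (z | ~x & x))
    = ~x | ~(~w & z | w & z)   (complement / identity)
    = ~x | ~z   (distribution)
These differ: at w=1, x=0, z=1, E1 = 0 but E2 = 1.

No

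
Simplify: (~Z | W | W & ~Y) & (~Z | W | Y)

(~Z | W | W & ~Y) & (~Z | W | Y)
= (~Z | W) & (~Z | W | Y)   — absorption
= ~Z | W   — absorption

~Z | W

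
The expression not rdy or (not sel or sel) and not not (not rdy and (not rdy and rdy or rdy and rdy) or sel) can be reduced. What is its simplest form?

not rdy or sel

not rdy or (not sel or sel) and not not (not rdy and (not rdy and rdy or rdy and rdy) or sel)
= not rdy or (not sel or sel) and not not (not rdy and rdy or sel)
= not rdy or (not sel or sel) and not not sel
= not rdy or not not sel
= not rdy or sel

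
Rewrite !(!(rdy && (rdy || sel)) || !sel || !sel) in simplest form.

rdy && sel

!(!(rdy && (rdy || sel)) || !sel || !sel)
= !(!rdy || !sel || !sel)   (absorption)
= !(!rdy || !sel)   (idempotence)
= rdy && sel   (De Morgan)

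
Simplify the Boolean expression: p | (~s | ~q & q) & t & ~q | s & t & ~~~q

p | t & ~q

p | (~s | ~q & q) & t & ~q | s & t & ~~~q
= p | ~s & t & ~q | s & t & ~~~q
= p | ~s & t & ~q | s & t & ~q
= p | t & ~q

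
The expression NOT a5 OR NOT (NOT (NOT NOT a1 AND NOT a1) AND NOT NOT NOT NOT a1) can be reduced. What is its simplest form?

NOT a5 OR NOT (NOT (NOT NOT a1 AND NOT a1) AND NOT NOT NOT NOT a1)
= NOT a5 OR NOT ((NOT a1 OR a1) AND NOT NOT NOT NOT a1)   — De Morgan
= NOT a5 OR NOT ((NOT a1 OR a1) AND NOT NOT a1)   — double negation
= NOT a5 OR NOT NOT NOT a1   — complement / identity
= NOT a5 OR NOT a1   — double negation

NOT a5 OR NOT a1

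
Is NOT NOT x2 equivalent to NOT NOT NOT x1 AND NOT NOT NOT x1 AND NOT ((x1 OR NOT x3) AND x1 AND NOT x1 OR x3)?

E1: NOT NOT x2
    = x2   (double negation)
E2: NOT NOT NOT x1 AND NOT NOT NOT x1 AND NOT ((x1 OR NOT x3) AND x1 AND NOT x1 OR x3)
    = NOT NOT NOT x1 AND NOT ((x1 OR NOT x3) AND x1 AND NOT x1 OR x3)   (idempotence)
    = NOT NOT NOT x1 AND NOT (x1 AND NOT x1 OR x3)   (absorption)
    = NOT NOT NOT x1 AND NOT x3   (complement / identity)
    = NOT x1 AND NOT x3   (double negation)
These differ: at x1=1, x2=1, x3=1, E1 = 1 but E2 = 0.

No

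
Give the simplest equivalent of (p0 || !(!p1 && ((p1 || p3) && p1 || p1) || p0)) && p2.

p2

(p0 || !(!p1 && ((p1 || p3) && p1 || p1) || p0)) && p2
= (p0 || !(!p1 && (p1 || p1) || p0)) && p2   — absorption
= (p0 || !(!p1 && p1 || p0)) && p2   — idempotence
= (p0 || !p0) && p2   — complement / identity
= p2   — complement / identity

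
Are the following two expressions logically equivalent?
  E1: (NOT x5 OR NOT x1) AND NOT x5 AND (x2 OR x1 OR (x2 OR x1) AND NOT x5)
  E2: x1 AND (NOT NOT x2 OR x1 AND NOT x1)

No

E1: (NOT x5 OR NOT x1) AND NOT x5 AND (x2 OR x1 OR (x2 OR x1) AND NOT x5)
    = NOT x5 AND (x2 OR x1 OR (x2 OR x1) AND NOT x5)   — absorption
    = NOT x5 AND (x2 OR x1)   — absorption
E2: x1 AND (NOT NOT x2 OR x1 AND NOT x1)
    = x1 AND NOT NOT x2   — complement / identity
    = x1 AND x2   — double negation
These differ: at x1=1, x2=0, x5=0, E1 = 1 but E2 = 0.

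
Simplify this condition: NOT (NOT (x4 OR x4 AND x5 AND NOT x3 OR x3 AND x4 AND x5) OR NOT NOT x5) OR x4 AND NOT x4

x4 AND NOT x5

NOT (NOT (x4 OR x4 AND x5 AND NOT x3 OR x3 AND x4 AND x5) OR NOT NOT x5) OR x4 AND NOT x4
= NOT (NOT (x4 OR x4 AND x5 AND NOT x3 OR x3 AND x4 AND x5) OR NOT NOT x5)
= NOT (NOT (x4 OR x4 AND x5) OR NOT NOT x5)
= (x4 OR x4 AND x5) AND NOT x5
= x4 AND NOT x5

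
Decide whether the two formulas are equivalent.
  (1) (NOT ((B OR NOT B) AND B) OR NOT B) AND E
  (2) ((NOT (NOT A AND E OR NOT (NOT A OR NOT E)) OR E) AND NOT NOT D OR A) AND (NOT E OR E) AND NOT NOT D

No

E1: (NOT ((B OR NOT B) AND B) OR NOT B) AND E
    = (NOT B OR NOT B) AND E
    = NOT B AND E
E2: ((NOT (NOT A AND E OR NOT (NOT A OR NOT E)) OR E) AND NOT NOT D OR A) AND (NOT E OR E) AND NOT NOT D
    = ((NOT (NOT A AND E OR A AND E) OR E) AND NOT NOT D OR A) AND (NOT E OR E) AND NOT NOT D
    = ((NOT E OR E) AND NOT NOT D OR A) AND (NOT E OR E) AND NOT NOT D
    = (NOT E OR E) AND NOT NOT D
    = NOT NOT D
    = D
These differ: at A=1, B=1, D=1, E=0, E1 = 0 but E2 = 1.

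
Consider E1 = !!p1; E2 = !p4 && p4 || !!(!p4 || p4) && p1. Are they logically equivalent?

Yes

E1: !!p1
    = p1   [double negation]
E2: !p4 && p4 || !!(!p4 || p4) && p1
    = !p4 && p4 || (!p4 || p4) && p1   [double negation]
    = !p4 && p4 || p1   [complement / identity]
    = p1   [complement / identity]
Both reduce to p1, so they are equivalent.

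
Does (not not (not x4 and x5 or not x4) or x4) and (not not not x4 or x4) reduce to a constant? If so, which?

yes, True

(not not (not x4 and x5 or not x4) or x4) and (not not not x4 or x4)
= (not not not x4 or x4) and (not not not x4 or x4)   (absorption)
= not not not x4 or x4   (idempotence)
= not x4 or x4   (double negation)
= True   (complement)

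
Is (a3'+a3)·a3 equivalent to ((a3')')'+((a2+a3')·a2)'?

E1: (a3'+a3)·a3
    = a3
E2: ((a3')')'+((a2+a3')·a2)'
    = ((a3')')'+a2'
    = a3'+a2'
These differ: at a2=1, a3=0, E1 = 0 but E2 = 1.

No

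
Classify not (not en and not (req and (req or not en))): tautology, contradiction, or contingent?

not (not en and not (req and (req or not en)))
= not (not en and not req)
= en or req
This depends on en, req, so it is not a constant.

contingent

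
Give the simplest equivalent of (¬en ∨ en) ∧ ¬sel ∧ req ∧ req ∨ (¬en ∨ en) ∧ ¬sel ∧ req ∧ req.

¬sel ∧ req

(¬en ∨ en) ∧ ¬sel ∧ req ∧ req ∨ (¬en ∨ en) ∧ ¬sel ∧ req ∧ req
= (¬en ∨ en) ∧ ¬sel ∧ req ∨ (¬en ∨ en) ∧ ¬sel ∧ req ∧ req   — idempotence
= (¬en ∨ en) ∧ ¬sel ∧ req   — absorption
= ¬sel ∧ req   — complement / identity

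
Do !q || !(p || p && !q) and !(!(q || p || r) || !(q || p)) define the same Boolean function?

E1: !q || !(p || p && !q)
    = !q || !p   (absorption)
E2: !(!(q || p || r) || !(q || p))
    = (q || p || r) && (q || p)   (De Morgan)
    = q || p   (absorption)
These differ: at p=0, q=0, r=0, E1 = 1 but E2 = 0.

No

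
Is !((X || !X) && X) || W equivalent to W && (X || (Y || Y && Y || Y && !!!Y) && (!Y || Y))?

No

E1: !((X || !X) && X) || W
    = !X || W
E2: W && (X || (Y || Y && Y || Y && !!!Y) && (!Y || Y))
    = W && (X || (Y || Y && Y || Y && !Y) && (!Y || Y))
    = W && (X || (Y || Y) && (!Y || Y))
    = W && (X || Y || Y && !Y)
    = W && (X || Y)
These differ: at W=0, X=0, Y=0, E1 = 1 but E2 = 0.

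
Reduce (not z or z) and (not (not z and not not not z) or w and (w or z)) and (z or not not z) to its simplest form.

z

(not z or z) and (not (not z and not not not z) or w and (w or z)) and (z or not not z)
= (not z or z) and (not (not z and not not not z) or w) and (z or not not z)   (absorption)
= (not z or z) and (z or not not z or w) and (z or not not z)   (De Morgan)
= (z or not not z or w) and (z or not not z)   (complement / identity)
= z or not not z   (absorption)
= z or z   (double negation)
= z   (idempotence)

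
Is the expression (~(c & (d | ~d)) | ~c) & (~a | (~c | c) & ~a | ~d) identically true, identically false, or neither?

neither

(~(c & (d | ~d)) | ~c) & (~a | (~c | c) & ~a | ~d)
= (~c | ~c) & (~a | (~c | c) & ~a | ~d)
= (~c | ~c) & (~a | ~a | ~d)
= (~c | ~c) & (~a | ~d)
= ~c & (~a | ~d)
This depends on a, c, d, so it is not a constant.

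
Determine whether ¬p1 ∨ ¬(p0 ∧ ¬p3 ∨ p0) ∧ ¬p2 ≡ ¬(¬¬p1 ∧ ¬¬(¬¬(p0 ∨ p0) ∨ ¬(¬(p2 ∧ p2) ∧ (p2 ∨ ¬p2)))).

E1: ¬p1 ∨ ¬(p0 ∧ ¬p3 ∨ p0) ∧ ¬p2
    = ¬p1 ∨ ¬p0 ∧ ¬p2   [absorption]
E2: ¬(¬¬p1 ∧ ¬¬(¬¬(p0 ∨ p0) ∨ ¬(¬(p2 ∧ p2) ∧ (p2 ∨ ¬p2))))
    = ¬(¬¬p1 ∧ ¬(¬(p0 ∨ p0) ∧ ¬(p2 ∧ p2) ∧ (p2 ∨ ¬p2)))   [De Morgan]
    = ¬(¬¬p1 ∧ ¬(¬p0 ∧ ¬(p2 ∧ p2) ∧ (p2 ∨ ¬p2)))   [idempotence]
    = ¬(¬¬p1 ∧ ¬(¬p0 ∧ ¬p2 ∧ (p2 ∨ ¬p2)))   [idempotence]
    = ¬(¬¬p1 ∧ ¬(¬p0 ∧ ¬p2))   [complement / identity]
    = ¬p1 ∨ ¬p0 ∧ ¬p2   [De Morgan]
Both reduce to ¬p1 ∨ ¬p0 ∧ ¬p2, so they are equivalent.

Yes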